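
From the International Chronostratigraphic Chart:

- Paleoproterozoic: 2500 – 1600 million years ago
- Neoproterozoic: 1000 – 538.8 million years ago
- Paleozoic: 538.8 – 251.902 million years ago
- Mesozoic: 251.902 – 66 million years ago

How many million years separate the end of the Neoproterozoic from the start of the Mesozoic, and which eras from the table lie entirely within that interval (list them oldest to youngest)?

286.898 million years; Paleozoic

The Neoproterozoic closes at 538.8 Ma and the Mesozoic opens at 251.902 Ma, so the interval is 538.8 − 251.902 = 286.898 Myr.
An era fits inside if it starts at or after 538.8 Ma and ends at or before 251.902 Ma; oldest first that gives Paleozoic.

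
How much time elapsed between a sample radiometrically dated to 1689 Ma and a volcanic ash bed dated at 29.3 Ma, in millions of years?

1689 − 29.3 = 1659.7 million years.

1659.7 million years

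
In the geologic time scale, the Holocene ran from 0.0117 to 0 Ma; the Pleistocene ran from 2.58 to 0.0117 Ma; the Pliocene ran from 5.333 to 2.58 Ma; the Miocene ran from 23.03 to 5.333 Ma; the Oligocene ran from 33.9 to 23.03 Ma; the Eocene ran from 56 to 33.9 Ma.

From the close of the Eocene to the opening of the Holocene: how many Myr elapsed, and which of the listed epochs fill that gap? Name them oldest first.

33.8883 million years; Oligocene, Miocene, Pliocene, Pleistocene

The Eocene closes at 33.9 Ma and the Holocene opens at 0.0117 Ma, so the interval is 33.9 − 0.0117 = 33.8883 Myr.
An epoch fits inside if it starts at or after 33.9 Ma and ends at or before 0.0117 Ma; oldest first that gives Oligocene, Miocene, Pliocene, Pleistocene.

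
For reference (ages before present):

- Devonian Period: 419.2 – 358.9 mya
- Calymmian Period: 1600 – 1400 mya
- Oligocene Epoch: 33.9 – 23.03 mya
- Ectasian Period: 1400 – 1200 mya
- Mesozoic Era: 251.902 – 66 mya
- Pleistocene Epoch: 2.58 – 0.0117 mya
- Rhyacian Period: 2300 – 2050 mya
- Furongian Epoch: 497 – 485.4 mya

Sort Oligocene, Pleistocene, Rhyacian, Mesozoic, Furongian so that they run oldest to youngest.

Read off each span (Ma): Oligocene 33.9–23.03; Pleistocene 2.58–0.0117; Rhyacian 2300–2050; Mesozoic 251.902–66; Furongian 497–485.4.
Larger Ma is older, so oldest→youngest is Rhyacian, Furongian, Mesozoic, Oligocene, Pleistocene.

Rhyacian, Furongian, Mesozoic, Oligocene, Pleistocene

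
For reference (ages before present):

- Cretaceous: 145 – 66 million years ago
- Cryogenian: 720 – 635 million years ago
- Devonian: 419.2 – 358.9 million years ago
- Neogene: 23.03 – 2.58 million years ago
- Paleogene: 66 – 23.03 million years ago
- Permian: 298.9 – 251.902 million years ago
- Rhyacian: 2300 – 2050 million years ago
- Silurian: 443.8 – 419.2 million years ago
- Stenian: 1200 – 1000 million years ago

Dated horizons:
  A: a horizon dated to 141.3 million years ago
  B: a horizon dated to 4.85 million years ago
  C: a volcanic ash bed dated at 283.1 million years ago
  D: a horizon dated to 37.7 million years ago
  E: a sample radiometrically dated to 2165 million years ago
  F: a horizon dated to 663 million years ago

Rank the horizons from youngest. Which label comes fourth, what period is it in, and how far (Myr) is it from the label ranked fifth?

Smaller Ma means younger, so youngest first: B 4.85 < D 37.7 < A 141.3 < C 283.1 < F 663 < E 2165.
Counting 4 along gives C (283.1 Ma); the excerpt puts that inside the Permian, 298.9–251.902 Ma.
Next in line is F (663 Ma), and 663 − 283.1 = 379.9 Myr.

C, in the Permian; 379.9 million years to F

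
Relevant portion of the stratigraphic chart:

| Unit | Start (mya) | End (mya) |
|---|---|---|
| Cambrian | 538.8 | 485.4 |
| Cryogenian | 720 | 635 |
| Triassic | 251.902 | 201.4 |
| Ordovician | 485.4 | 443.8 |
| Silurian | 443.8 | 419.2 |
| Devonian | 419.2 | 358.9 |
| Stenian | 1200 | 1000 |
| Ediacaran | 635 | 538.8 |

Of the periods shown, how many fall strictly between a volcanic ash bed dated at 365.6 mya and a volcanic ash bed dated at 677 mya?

4

677 Ma sits inside the Cryogenian (720–635) and 365.6 Ma inside the Devonian (419.2–358.9); neither of those is wholly between the two dates.
The listed periods lying completely between them are Ediacaran, Cambrian, Ordovician, Silurian — 4 in all.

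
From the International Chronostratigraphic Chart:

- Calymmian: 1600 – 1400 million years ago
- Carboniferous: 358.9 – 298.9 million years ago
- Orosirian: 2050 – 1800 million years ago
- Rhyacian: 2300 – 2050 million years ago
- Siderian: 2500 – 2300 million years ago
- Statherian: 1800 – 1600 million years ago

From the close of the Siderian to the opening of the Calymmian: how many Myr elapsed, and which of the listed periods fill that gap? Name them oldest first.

End of Siderian = 2300 Ma; start of Calymmian = 1600 Ma.
Gap = 2300 − 1600 = 700 Myr.
Periods wholly inside 2300–1600 Ma: Rhyacian (2300–2050), Orosirian (2050–1800), Statherian (1800–1600).

700 million years; Rhyacian, Orosirian, Statherian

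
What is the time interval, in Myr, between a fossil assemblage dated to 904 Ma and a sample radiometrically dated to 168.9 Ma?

904 − 168.9 = 735.1 million years.

735.1 million years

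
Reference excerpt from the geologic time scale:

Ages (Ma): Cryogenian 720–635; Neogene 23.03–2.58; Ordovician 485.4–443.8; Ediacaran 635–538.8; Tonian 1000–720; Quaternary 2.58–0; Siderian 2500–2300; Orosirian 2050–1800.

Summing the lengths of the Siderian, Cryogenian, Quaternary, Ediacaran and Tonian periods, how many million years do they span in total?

663.78 million years

Duration is start − end for each: (2500 − 2300) + (720 − 635) + (2.58 − 0) + (635 − 538.8) + (1000 − 720).
That is 200 + 85 + 2.58 + 96.2 + 280, which totals 663.78 million years.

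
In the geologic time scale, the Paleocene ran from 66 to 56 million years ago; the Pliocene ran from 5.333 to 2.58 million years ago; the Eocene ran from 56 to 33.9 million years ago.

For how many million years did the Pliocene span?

5.333 − 2.58 = 2.753 million years.

2.753 million years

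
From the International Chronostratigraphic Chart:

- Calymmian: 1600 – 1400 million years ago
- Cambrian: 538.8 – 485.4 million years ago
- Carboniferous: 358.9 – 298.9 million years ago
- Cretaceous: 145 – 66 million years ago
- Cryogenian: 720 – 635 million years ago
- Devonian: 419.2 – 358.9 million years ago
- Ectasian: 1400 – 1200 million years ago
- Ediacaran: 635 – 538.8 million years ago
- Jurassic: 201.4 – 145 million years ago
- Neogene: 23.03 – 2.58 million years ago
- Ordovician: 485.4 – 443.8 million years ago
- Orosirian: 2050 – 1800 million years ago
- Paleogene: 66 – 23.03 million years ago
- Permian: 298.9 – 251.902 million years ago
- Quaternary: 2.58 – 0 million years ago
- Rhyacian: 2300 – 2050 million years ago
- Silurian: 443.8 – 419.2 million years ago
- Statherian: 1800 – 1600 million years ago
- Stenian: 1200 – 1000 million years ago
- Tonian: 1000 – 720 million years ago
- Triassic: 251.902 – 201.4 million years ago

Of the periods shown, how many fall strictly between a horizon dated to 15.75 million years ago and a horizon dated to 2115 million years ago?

The older date is 2115 Ma and the younger is 15.75 Ma.
Periods with start < 2115 and end > 15.75 Ma: Orosirian (2050–1800), Statherian (1800–1600), Calymmian (1600–1400), Ectasian (1400–1200), Stenian (1200–1000), Tonian (1000–720), Cryogenian (720–635), Ediacaran (635–538.8), Cambrian (538.8–485.4), Ordovician (485.4–443.8), Silurian (443.8–419.2), Devonian (419.2–358.9), Carboniferous (358.9–298.9), Permian (298.9–251.902), Triassic (251.902–201.4), Jurassic (201.4–145), Cretaceous (145–66), Paleogene (66–23.03).
That is 18 complete periods.

18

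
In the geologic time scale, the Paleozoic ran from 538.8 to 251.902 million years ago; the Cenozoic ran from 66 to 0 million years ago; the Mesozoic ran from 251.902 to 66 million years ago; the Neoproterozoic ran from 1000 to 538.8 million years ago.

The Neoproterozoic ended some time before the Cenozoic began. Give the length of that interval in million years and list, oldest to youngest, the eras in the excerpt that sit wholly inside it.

End of Neoproterozoic = 538.8 Ma; start of Cenozoic = 66 Ma.
Gap = 538.8 − 66 = 472.8 Myr.
Eras wholly inside 538.8–66 Ma: Paleozoic (538.8–251.902), Mesozoic (251.902–66).

472.8 million years; Paleozoic, Mesozoic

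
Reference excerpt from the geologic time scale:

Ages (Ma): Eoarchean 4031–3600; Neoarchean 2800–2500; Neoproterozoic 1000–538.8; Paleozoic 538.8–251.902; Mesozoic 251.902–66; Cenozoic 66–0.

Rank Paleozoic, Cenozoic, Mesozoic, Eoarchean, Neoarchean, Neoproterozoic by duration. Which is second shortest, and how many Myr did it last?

Start − end for each: Paleozoic 538.8 − 251.902 = 286.898; Cenozoic 66 − 0 = 66; Mesozoic 251.902 − 66 = 185.902; Eoarchean 4031 − 3600 = 431; Neoarchean 2800 − 2500 = 300; Neoproterozoic 1000 − 538.8 = 461.2.
Ranking these from shortest: Cenozoic < Mesozoic < Paleozoic < Neoarchean < Eoarchean < Neoproterozoic.
Position 2 in that ranking is Mesozoic, which lasted 185.902 Myr.

Mesozoic, 185.902 million years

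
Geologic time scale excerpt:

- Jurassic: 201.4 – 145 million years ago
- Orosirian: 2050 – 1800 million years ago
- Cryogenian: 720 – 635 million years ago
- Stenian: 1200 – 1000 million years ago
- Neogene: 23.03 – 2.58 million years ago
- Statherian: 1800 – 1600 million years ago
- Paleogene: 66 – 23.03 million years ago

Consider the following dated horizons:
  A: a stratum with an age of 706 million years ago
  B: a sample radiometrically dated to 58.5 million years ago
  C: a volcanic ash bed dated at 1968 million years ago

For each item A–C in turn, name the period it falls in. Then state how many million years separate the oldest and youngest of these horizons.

A: 706 Ma lies in 720–635 Ma, so Cryogenian.
B: 58.5 Ma lies in 66–23.03 Ma, so Paleogene.
C: 1968 Ma lies in 2050–1800 Ma, so Orosirian.
Oldest = 1968 Ma, youngest = 58.5 Ma → span 1909.5 Myr.

A — Cryogenian; B — Paleogene; C — Orosirian; span 1909.5 million years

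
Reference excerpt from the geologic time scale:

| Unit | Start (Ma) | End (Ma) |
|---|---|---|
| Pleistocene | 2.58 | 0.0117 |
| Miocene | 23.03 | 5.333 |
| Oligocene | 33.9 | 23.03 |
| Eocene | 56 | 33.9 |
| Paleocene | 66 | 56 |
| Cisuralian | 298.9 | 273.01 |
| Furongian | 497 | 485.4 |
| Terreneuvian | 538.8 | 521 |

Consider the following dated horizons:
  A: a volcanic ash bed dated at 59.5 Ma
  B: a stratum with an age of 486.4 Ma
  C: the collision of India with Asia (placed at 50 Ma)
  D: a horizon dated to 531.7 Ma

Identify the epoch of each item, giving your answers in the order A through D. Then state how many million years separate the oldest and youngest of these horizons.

A — Paleocene; B — Furongian; C — Eocene; D — Terreneuvian; span 481.7 million years

Match each age against the start–end ranges in the excerpt: A = 59.5 Ma → Paleocene (66–56); B = 486.4 Ma → Furongian (497–485.4); C = 50 Ma → Eocene (56–33.9); D = 531.7 Ma → Terreneuvian (538.8–521).
The largest age is 531.7 Ma and the smallest is 50 Ma; their difference is 481.7 Myr.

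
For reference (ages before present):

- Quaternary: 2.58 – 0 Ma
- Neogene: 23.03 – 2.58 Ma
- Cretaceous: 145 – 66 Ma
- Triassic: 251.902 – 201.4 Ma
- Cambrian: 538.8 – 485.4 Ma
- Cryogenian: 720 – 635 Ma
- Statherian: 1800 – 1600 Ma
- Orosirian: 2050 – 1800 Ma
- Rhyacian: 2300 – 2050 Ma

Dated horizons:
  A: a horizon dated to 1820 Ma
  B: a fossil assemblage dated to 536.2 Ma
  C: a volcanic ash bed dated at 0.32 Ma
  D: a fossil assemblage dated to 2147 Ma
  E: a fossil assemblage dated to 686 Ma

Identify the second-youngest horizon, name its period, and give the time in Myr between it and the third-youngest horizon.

Sorted youngest-first by Ma: C (0.32), B (536.2), E (686), A (1820), D (2147).
The second youngest is B at 536.2 Ma, which lies in 538.8–485.4 Ma: the Cambrian.
The third youngest is E at 686 Ma; separation = |536.2 − 686| = 149.8 Myr.

B, in the Cambrian; 149.8 million years to E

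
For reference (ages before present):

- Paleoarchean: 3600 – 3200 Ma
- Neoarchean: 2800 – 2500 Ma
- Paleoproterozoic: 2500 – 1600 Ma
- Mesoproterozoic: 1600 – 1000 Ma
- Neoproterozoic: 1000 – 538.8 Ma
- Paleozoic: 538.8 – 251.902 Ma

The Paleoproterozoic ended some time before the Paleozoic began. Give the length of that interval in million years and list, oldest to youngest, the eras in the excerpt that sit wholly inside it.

The Paleoproterozoic closes at 1600 Ma and the Paleozoic opens at 538.8 Ma, so the interval is 1600 − 538.8 = 1061.2 Myr.
An era fits inside if it starts at or after 1600 Ma and ends at or before 538.8 Ma; oldest first that gives Mesoproterozoic, Neoproterozoic.

1061.2 million years; Mesoproterozoic, Neoproterozoic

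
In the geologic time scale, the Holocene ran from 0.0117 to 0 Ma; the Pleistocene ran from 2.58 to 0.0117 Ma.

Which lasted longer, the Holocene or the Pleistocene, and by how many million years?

Holocene: 0.0117 − 0 = 0.0117 Myr.
Pleistocene: 2.58 − 0.0117 = 2.5683 Myr.
Difference: 2.5683 − 0.0117 = 2.5566 Myr, so the Pleistocene was longer.

Pleistocene, by 2.5566 million years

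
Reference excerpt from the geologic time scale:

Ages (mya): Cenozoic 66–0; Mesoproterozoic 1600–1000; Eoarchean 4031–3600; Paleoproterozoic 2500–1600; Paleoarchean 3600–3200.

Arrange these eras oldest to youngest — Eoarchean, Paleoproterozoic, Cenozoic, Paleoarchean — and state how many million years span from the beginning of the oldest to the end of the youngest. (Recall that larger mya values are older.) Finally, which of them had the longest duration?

Eoarchean → Paleoarchean → Paleoproterozoic → Cenozoic; total span 4031 Myr; longest is Paleoproterozoic

From the excerpt: Eoarchean 4031–3600; Paleoproterozoic 2500–1600; Cenozoic 66–0; Paleoarchean 3600–3200 (Ma).
Larger Ma is earlier, so the oldest is Eoarchean and the youngest is Cenozoic; oldest to youngest: Eoarchean, Paleoarchean, Paleoproterozoic, Cenozoic.
Oldest start 4031 minus youngest end 0 gives 4031 Myr overall.
Individual lengths (start − end): Paleoarchean 400; Cenozoic 66; Paleoproterozoic 900; Eoarchean 431. The largest is Paleoproterozoic at 900 Myr.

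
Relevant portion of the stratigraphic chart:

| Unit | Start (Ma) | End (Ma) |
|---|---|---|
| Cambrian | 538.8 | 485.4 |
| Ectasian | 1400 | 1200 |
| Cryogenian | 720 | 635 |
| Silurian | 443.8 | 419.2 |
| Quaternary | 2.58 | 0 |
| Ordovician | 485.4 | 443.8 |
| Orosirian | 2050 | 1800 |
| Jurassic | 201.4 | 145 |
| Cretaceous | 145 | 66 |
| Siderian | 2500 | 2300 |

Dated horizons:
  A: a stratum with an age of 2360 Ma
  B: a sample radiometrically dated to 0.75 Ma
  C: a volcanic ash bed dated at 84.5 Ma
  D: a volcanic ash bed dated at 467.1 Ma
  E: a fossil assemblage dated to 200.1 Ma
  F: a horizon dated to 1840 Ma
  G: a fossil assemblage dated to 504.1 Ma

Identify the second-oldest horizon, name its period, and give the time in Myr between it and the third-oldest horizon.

Larger Ma means older, so oldest first: A 2360 > F 1840 > G 504.1 > D 467.1 > E 200.1 > C 84.5 > B 0.75.
Counting 2 along gives F (1840 Ma); the excerpt puts that inside the Orosirian, 2050–1800 Ma.
Next in line is G (504.1 Ma), and 1840 − 504.1 = 1335.9 Myr.

F, in the Orosirian; 1335.9 million years to G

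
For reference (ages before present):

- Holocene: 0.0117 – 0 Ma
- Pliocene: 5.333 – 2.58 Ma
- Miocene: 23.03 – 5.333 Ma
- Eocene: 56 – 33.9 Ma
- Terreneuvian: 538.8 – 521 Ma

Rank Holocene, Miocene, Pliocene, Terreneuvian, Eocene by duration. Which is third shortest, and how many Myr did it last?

Miocene, 17.697 million years

Start − end for each: Holocene 0.0117 − 0 = 0.0117; Miocene 23.03 − 5.333 = 17.697; Pliocene 5.333 − 2.58 = 2.753; Terreneuvian 538.8 − 521 = 17.8; Eocene 56 − 33.9 = 22.1.
Ranking these from shortest: Holocene < Pliocene < Miocene < Terreneuvian < Eocene.
Position 3 in that ranking is Miocene, which lasted 17.697 Myr.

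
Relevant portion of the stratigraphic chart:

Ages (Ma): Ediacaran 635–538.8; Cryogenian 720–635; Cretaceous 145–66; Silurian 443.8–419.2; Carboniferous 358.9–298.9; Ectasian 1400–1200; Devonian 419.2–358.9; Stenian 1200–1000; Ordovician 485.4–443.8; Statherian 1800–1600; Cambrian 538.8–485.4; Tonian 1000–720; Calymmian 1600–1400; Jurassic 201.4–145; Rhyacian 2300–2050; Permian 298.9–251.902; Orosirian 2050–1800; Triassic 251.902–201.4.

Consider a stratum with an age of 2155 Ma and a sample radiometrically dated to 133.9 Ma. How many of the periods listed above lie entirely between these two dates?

2155 Ma sits inside the Rhyacian (2300–2050) and 133.9 Ma inside the Cretaceous (145–66); neither of those is wholly between the two dates.
The listed periods lying completely between them are Orosirian, Statherian, Calymmian, Ectasian, Stenian, Tonian, Cryogenian, Ediacaran, Cambrian, Ordovician, Silurian, Devonian, Carboniferous, Permian, Triassic, Jurassic — 16 in all.

16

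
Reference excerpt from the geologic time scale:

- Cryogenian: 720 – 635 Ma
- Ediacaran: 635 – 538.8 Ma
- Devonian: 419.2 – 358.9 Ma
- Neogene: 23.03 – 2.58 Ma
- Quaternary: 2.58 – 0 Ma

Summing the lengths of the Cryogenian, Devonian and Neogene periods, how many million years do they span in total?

165.75 million years

Duration is start − end for each: (720 − 635) + (419.2 − 358.9) + (23.03 − 2.58).
That is 85 + 60.3 + 20.45, which totals 165.75 million years.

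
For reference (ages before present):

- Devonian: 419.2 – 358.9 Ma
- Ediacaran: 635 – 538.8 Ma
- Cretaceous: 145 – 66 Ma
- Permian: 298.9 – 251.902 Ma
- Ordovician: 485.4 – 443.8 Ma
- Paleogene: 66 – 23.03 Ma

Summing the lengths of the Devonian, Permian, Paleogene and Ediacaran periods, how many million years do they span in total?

Each duration: Devonian = 60.3; Permian = 46.998; Paleogene = 42.97; Ediacaran = 96.2.
Sum: 60.3 + 46.998 + 42.97 + 96.2 = 246.468 Myr.

246.468 million years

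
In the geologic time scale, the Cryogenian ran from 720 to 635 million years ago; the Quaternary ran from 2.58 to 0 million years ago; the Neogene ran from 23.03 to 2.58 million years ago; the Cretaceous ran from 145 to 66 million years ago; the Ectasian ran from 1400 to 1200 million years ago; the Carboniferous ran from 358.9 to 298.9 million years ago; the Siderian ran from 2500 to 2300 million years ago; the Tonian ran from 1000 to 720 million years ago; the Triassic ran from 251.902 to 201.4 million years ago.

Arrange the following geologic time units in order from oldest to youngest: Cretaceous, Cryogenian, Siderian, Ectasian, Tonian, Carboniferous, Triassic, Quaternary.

Siderian, then Ectasian, then Tonian, then Cryogenian, then Carboniferous, then Triassic, then Cretaceous, then Quaternary

The oldest of these is Siderian (starts 2500 Ma) and the youngest is Quaternary (ends 0 Ma).
In between, by decreasing start age: Ectasian (1400), Tonian (1000), Cryogenian (720), Carboniferous (358.9), Triassic (251.902), Cretaceous (145).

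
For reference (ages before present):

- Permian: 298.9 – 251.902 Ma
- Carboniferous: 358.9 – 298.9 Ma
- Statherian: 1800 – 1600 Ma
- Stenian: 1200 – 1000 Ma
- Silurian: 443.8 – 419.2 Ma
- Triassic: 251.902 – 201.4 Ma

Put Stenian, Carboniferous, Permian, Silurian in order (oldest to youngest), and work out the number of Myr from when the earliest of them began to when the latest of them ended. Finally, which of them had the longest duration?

From the excerpt: Stenian 1200–1000; Carboniferous 358.9–298.9; Permian 298.9–251.902; Silurian 443.8–419.2 (Ma).
Larger Ma is earlier, so the oldest is Stenian and the youngest is Permian; oldest to youngest: Stenian, Silurian, Carboniferous, Permian.
Oldest start 1200 minus youngest end 251.902 gives 948.098 Myr overall.
Individual lengths (start − end): Permian 46.998; Silurian 24.6; Carboniferous 60; Stenian 200. The largest is Stenian at 200 Myr.

Stenian, Silurian, Carboniferous, Permian; total span 948.098 Myr; longest is Stenian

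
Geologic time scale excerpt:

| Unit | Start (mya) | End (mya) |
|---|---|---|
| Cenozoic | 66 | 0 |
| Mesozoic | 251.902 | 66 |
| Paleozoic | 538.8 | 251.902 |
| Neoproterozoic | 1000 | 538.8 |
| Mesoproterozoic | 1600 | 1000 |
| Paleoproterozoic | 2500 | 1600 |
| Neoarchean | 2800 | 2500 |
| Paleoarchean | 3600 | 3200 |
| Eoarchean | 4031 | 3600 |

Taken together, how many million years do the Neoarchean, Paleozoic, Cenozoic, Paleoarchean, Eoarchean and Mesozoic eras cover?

1669.8 million years

Each duration: Neoarchean = 300; Paleozoic = 286.898; Cenozoic = 66; Paleoarchean = 400; Eoarchean = 431; Mesozoic = 185.902.
Sum: 300 + 286.898 + 66 + 400 + 431 + 185.902 = 1669.8 Myr.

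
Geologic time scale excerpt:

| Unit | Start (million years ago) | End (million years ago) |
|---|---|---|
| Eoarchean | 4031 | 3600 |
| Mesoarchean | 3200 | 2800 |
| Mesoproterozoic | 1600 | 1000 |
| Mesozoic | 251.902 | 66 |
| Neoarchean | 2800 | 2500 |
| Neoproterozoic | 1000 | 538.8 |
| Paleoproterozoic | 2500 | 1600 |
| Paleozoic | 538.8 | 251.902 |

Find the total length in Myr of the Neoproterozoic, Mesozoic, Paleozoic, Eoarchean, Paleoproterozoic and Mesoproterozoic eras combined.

Each duration: Neoproterozoic = 461.2; Mesozoic = 185.902; Paleozoic = 286.898; Eoarchean = 431; Paleoproterozoic = 900; Mesoproterozoic = 600.
Sum: 461.2 + 185.902 + 286.898 + 431 + 900 + 600 = 2865 Myr.

2865 million years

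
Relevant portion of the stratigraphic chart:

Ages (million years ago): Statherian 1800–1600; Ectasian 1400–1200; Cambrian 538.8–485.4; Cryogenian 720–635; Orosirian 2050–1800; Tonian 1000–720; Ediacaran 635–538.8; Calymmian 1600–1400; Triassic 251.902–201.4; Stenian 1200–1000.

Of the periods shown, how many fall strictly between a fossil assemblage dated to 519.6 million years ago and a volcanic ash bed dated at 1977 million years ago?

7

1977 Ma sits inside the Orosirian (2050–1800) and 519.6 Ma inside the Cambrian (538.8–485.4); neither of those is wholly between the two dates.
The listed periods lying completely between them are Statherian, Calymmian, Ectasian, Stenian, Tonian, Cryogenian, Ediacaran — 7 in all.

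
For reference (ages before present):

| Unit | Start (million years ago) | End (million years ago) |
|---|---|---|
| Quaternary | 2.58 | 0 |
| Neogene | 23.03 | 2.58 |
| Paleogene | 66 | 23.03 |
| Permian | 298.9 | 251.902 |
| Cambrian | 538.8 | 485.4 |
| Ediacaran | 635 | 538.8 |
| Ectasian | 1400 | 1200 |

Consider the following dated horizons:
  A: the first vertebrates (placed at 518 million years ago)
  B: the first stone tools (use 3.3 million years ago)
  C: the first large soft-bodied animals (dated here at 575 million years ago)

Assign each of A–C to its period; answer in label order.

A: 518 Ma lies in 538.8–485.4 Ma, so Cambrian.
B: 3.3 Ma lies in 23.03–2.58 Ma, so Neogene.
C: 575 Ma lies in 635–538.8 Ma, so Ediacaran.

A — Cambrian; B — Neogene; C — Ediacaran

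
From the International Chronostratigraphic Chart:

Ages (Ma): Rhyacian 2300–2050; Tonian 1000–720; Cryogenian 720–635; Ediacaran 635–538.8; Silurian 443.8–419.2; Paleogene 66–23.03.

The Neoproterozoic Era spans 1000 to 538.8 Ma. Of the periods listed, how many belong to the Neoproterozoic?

3

Periods inside 1000–538.8 Ma: Tonian, Cryogenian, Ediacaran — 3 in total.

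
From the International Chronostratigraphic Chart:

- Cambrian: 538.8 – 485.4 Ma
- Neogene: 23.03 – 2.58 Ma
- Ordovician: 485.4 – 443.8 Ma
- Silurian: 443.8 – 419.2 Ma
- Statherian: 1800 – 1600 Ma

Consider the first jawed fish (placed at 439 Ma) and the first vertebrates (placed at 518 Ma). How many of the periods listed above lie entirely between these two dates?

518 Ma sits inside the Cambrian (538.8–485.4) and 439 Ma inside the Silurian (443.8–419.2); neither of those is wholly between the two dates.
The listed periods lying completely between them are Ordovician — 1 in all.

1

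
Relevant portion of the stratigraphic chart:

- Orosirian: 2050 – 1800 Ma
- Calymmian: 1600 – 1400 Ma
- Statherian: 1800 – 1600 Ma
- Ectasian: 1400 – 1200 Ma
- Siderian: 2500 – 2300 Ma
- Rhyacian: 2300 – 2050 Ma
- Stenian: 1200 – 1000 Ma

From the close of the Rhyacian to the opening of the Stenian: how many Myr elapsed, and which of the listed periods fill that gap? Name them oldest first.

850 million years; Orosirian, Statherian, Calymmian, Ectasian

End of Rhyacian = 2050 Ma; start of Stenian = 1200 Ma.
Gap = 2050 − 1200 = 850 Myr.
Periods wholly inside 2050–1200 Ma: Orosirian (2050–1800), Statherian (1800–1600), Calymmian (1600–1400), Ectasian (1400–1200).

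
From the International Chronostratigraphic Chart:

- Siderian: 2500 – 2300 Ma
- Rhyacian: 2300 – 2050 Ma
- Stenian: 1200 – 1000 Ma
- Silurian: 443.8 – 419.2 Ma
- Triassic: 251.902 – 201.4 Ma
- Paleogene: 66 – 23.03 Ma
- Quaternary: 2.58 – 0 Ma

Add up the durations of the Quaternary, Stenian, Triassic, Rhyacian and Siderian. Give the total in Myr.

703.082 million years

Duration is start − end for each: (2.58 − 0) + (1200 − 1000) + (251.902 − 201.4) + (2300 − 2050) + (2500 − 2300).
That is 2.58 + 200 + 50.502 + 250 + 200, which totals 703.082 million years.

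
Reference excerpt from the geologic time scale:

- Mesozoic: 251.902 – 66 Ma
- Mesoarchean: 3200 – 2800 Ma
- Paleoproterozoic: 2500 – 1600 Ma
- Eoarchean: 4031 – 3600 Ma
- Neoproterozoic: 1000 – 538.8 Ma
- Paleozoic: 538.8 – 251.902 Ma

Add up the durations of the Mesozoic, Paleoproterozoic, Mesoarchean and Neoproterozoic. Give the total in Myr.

1947.102 million years

Duration is start − end for each: (251.902 − 66) + (2500 − 1600) + (3200 − 2800) + (1000 − 538.8).
That is 185.902 + 900 + 400 + 461.2, which totals 1947.102 million years.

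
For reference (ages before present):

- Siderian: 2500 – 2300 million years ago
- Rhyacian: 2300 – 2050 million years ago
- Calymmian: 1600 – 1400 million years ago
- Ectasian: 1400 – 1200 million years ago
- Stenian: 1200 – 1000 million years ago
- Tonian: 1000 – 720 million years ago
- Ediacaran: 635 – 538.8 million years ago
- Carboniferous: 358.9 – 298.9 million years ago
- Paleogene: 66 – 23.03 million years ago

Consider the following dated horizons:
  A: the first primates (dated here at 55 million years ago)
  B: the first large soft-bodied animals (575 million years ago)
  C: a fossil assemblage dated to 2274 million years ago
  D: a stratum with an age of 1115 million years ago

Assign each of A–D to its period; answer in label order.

Match each age against the start–end ranges in the excerpt: A = 55 Ma → Paleogene (66–23.03); B = 575 Ma → Ediacaran (635–538.8); C = 2274 Ma → Rhyacian (2300–2050); D = 1115 Ma → Stenian (1200–1000).

A — Paleogene; B — Ediacaran; C — Rhyacian; D — Stenian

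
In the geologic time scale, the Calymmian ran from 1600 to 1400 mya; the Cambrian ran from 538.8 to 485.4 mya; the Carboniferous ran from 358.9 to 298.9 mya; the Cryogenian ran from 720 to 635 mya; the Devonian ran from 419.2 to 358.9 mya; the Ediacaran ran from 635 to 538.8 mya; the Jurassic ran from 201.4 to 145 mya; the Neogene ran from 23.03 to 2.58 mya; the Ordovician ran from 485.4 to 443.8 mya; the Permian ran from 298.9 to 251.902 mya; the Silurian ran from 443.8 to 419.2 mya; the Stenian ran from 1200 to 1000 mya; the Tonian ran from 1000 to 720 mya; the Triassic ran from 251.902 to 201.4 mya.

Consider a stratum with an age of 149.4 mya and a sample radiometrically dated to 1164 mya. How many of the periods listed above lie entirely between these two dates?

1164 Ma sits inside the Stenian (1200–1000) and 149.4 Ma inside the Jurassic (201.4–145); neither of those is wholly between the two dates.
The listed periods lying completely between them are Tonian, Cryogenian, Ediacaran, Cambrian, Ordovician, Silurian, Devonian, Carboniferous, Permian, Triassic — 10 in all.

10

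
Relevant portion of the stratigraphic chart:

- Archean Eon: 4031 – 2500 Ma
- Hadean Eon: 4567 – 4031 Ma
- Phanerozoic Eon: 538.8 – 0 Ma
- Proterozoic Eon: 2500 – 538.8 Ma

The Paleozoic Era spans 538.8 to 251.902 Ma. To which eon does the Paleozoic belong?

The Paleozoic (538.8–251.902 Ma) lies entirely within 538.8–0 Ma, the Phanerozoic Eon.

Phanerozoic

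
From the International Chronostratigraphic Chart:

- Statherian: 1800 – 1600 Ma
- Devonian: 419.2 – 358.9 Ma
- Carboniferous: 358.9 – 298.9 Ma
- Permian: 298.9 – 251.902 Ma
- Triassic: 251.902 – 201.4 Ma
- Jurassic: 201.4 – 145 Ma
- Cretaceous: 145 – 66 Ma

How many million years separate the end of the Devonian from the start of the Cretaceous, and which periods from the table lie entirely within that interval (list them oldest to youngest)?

End of Devonian = 358.9 Ma; start of Cretaceous = 145 Ma.
Gap = 358.9 − 145 = 213.9 Myr.
Periods wholly inside 358.9–145 Ma: Carboniferous (358.9–298.9), Permian (298.9–251.902), Triassic (251.902–201.4), Jurassic (201.4–145).

213.9 million years; Carboniferous, Permian, Triassic, Jurassic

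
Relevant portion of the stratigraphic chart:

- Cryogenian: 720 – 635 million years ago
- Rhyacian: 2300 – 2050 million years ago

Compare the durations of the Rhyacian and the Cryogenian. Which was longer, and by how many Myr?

Rhyacian: 2300 − 2050 = 250 Myr.
Cryogenian: 720 − 635 = 85 Myr.
Difference: 250 − 85 = 165 Myr, so the Rhyacian was longer.

Rhyacian, by 165 million years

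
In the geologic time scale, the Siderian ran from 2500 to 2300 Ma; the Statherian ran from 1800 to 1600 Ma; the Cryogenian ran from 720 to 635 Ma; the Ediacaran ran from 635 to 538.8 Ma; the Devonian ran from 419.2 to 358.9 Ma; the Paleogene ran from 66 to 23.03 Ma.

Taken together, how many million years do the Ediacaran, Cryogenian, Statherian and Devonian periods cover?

Each duration: Ediacaran = 96.2; Cryogenian = 85; Statherian = 200; Devonian = 60.3.
Sum: 96.2 + 85 + 200 + 60.3 = 441.5 Myr.

441.5 million years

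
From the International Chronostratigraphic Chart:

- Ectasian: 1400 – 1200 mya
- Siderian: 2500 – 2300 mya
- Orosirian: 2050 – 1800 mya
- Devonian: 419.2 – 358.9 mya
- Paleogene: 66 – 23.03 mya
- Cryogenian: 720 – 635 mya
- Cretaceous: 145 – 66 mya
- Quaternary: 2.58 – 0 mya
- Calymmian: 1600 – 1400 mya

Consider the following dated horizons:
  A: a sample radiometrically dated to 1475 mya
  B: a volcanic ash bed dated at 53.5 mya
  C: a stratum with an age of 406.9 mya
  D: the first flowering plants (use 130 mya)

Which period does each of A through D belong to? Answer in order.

A — Calymmian; B — Paleogene; C — Devonian; D — Cretaceous

A: 1475 Ma lies in 1600–1400 Ma, so Calymmian.
B: 53.5 Ma lies in 66–23.03 Ma, so Paleogene.
C: 406.9 Ma lies in 419.2–358.9 Ma, so Devonian.
D: 130 Ma lies in 145–66 Ma, so Cretaceous.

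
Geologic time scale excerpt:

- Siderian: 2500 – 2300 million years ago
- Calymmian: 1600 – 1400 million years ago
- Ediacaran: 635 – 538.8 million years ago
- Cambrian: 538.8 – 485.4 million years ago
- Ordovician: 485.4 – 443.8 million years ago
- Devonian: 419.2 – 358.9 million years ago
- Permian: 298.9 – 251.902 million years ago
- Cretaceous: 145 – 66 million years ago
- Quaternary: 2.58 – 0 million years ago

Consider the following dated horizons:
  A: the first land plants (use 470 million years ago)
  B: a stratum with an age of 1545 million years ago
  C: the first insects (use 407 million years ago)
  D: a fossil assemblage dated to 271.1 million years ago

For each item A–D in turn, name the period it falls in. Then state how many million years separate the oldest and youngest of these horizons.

A: 470 Ma lies in 485.4–443.8 Ma, so Ordovician.
B: 1545 Ma lies in 1600–1400 Ma, so Calymmian.
C: 407 Ma lies in 419.2–358.9 Ma, so Devonian.
D: 271.1 Ma lies in 298.9–251.902 Ma, so Permian.
Oldest = 1545 Ma, youngest = 271.1 Ma → span 1273.9 Myr.

A — Ordovician; B — Calymmian; C — Devonian; D — Permian; span 1273.9 million years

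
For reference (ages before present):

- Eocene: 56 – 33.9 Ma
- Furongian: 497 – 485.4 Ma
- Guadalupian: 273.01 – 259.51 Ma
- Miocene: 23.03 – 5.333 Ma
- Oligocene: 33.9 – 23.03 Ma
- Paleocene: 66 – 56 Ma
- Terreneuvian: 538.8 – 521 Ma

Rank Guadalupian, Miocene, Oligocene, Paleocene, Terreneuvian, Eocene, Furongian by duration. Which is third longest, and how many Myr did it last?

Miocene, 17.697 million years

Start − end for each: Guadalupian 273.01 − 259.51 = 13.5; Miocene 23.03 − 5.333 = 17.697; Oligocene 33.9 − 23.03 = 10.87; Paleocene 66 − 56 = 10; Terreneuvian 538.8 − 521 = 17.8; Eocene 56 − 33.9 = 22.1; Furongian 497 − 485.4 = 11.6.
Ranking these from longest: Eocene > Terreneuvian > Miocene > Guadalupian > Furongian > Oligocene > Paleocene.
Position 3 in that ranking is Miocene, which lasted 17.697 Myr.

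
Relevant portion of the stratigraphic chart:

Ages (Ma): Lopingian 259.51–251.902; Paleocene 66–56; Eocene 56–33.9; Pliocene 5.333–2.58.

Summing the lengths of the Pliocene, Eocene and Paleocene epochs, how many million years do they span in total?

Each duration: Pliocene = 2.753; Eocene = 22.1; Paleocene = 10.
Sum: 2.753 + 22.1 + 10 = 34.853 Myr.

34.853 million years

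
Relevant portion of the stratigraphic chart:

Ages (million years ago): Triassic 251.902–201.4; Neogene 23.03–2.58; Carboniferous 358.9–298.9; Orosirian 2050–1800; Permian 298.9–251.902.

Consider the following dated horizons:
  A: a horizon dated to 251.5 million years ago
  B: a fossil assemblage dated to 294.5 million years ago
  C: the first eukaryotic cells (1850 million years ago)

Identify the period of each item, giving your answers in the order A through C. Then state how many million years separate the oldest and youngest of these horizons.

Match each age against the start–end ranges in the excerpt: A = 251.5 Ma → Triassic (251.902–201.4); B = 294.5 Ma → Permian (298.9–251.902); C = 1850 Ma → Orosirian (2050–1800).
The largest age is 1850 Ma and the smallest is 251.5 Ma; their difference is 1598.5 Myr.

A — Triassic; B — Permian; C — Orosirian; span 1598.5 million years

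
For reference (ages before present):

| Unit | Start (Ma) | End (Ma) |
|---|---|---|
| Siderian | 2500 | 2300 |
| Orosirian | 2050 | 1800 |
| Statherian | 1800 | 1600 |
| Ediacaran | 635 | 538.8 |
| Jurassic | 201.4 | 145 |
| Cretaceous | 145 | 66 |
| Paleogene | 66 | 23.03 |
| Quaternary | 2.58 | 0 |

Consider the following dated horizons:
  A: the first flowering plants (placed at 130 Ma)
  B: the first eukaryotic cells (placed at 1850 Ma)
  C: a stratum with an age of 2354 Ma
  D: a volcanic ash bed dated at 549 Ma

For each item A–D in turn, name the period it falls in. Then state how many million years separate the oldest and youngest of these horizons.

A — Cretaceous; B — Orosirian; C — Siderian; D — Ediacaran; span 2224 million years

Match each age against the start–end ranges in the excerpt: A = 130 Ma → Cretaceous (145–66); B = 1850 Ma → Orosirian (2050–1800); C = 2354 Ma → Siderian (2500–2300); D = 549 Ma → Ediacaran (635–538.8).
The largest age is 2354 Ma and the smallest is 130 Ma; their difference is 2224 Myr.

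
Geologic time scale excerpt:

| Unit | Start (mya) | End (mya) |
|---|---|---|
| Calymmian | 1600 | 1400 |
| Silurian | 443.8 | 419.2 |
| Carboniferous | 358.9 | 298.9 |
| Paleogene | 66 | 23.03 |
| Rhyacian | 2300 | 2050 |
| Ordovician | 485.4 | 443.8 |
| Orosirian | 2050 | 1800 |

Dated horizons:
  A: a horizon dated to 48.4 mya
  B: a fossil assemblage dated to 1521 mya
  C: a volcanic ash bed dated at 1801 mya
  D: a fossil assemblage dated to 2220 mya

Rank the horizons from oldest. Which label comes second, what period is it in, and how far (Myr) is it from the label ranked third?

Sorted oldest-first by Ma: D (2220), C (1801), B (1521), A (48.4).
The second oldest is C at 1801 Ma, which lies in 2050–1800 Ma: the Orosirian.
The third oldest is B at 1521 Ma; separation = |1801 − 1521| = 280 Myr.

C, in the Orosirian; 280 million years to B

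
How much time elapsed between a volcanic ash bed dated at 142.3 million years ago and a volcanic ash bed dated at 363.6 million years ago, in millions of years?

363.6 − 142.3 = 221.3 million years.

221.3 million years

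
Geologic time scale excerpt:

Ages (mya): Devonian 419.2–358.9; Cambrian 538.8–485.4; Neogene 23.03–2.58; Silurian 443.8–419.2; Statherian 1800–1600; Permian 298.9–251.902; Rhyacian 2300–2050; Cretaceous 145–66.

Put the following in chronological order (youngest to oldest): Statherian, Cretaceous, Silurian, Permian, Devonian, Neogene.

Read off each span (Ma): Statherian 1800–1600; Cretaceous 145–66; Silurian 443.8–419.2; Permian 298.9–251.902; Devonian 419.2–358.9; Neogene 23.03–2.58.
Larger Ma is older, so oldest→youngest is Statherian, Silurian, Devonian, Permian, Cretaceous, Neogene; reverse it for youngest→oldest.

Neogene → Cretaceous → Permian → Devonian → Silurian → Statherian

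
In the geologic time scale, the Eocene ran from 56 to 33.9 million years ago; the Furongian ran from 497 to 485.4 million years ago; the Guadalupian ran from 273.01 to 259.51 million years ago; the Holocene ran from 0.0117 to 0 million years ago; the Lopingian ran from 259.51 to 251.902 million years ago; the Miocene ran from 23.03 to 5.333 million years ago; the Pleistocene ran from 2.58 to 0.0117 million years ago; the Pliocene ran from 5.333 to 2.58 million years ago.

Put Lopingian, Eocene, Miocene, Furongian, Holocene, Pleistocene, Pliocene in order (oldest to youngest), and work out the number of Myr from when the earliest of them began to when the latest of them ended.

Furongian → Lopingian → Eocene → Miocene → Pliocene → Pleistocene → Holocene; total span 497 Myr

From the excerpt: Lopingian 259.51–251.902; Eocene 56–33.9; Miocene 23.03–5.333; Furongian 497–485.4; Holocene 0.0117–0; Pleistocene 2.58–0.0117; Pliocene 5.333–2.58 (Ma).
Larger Ma is earlier, so the oldest is Furongian and the youngest is Holocene; oldest to youngest: Furongian, Lopingian, Eocene, Miocene, Pliocene, Pleistocene, Holocene.
Oldest start 497 minus youngest end 0 gives 497 Myr overall.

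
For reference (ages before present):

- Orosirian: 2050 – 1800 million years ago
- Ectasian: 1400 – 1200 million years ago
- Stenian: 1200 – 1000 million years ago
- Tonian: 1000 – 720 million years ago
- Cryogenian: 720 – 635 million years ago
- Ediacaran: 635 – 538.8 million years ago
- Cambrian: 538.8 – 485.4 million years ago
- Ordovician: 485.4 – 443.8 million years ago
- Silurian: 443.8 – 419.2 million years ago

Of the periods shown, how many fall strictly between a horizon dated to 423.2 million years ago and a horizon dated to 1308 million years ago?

6

The older date is 1308 Ma and the younger is 423.2 Ma.
Periods with start < 1308 and end > 423.2 Ma: Stenian (1200–1000), Tonian (1000–720), Cryogenian (720–635), Ediacaran (635–538.8), Cambrian (538.8–485.4), Ordovician (485.4–443.8).
That is 6 complete periods.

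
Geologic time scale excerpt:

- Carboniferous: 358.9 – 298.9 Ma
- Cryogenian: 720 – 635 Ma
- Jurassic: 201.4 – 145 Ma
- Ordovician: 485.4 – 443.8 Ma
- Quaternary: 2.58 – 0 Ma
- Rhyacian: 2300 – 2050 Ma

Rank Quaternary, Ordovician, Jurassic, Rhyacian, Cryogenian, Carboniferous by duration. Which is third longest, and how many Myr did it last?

Start − end for each: Quaternary 2.58 − 0 = 2.58; Ordovician 485.4 − 443.8 = 41.6; Jurassic 201.4 − 145 = 56.4; Rhyacian 2300 − 2050 = 250; Cryogenian 720 − 635 = 85; Carboniferous 358.9 − 298.9 = 60.
Ranking these from longest: Rhyacian > Cryogenian > Carboniferous > Jurassic > Ordovician > Quaternary.
Position 3 in that ranking is Carboniferous, which lasted 60 Myr.

Carboniferous, 60 million years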